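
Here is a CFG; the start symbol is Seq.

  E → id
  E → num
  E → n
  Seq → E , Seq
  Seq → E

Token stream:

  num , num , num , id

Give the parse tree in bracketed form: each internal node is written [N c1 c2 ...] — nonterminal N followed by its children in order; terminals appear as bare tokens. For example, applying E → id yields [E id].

[Seq [E num] , [Seq [E num] , [Seq [E num] , [Seq [E id]]]]]

Seq
E , Seq
num , Seq
num , E , Seq
num , num , Seq
num , num , E , Seq
num , num , num , Seq
num , num , num , E
num , num , num , id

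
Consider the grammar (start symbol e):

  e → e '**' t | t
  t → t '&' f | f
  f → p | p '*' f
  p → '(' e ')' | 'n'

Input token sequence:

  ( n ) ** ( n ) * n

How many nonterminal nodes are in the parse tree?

[e [e [t [f [p ( [e [t [f [p n]]]] )]]]] ** [t [f [p ( [e [t [f [p n]]]] )] * [f [p n]]]]]

18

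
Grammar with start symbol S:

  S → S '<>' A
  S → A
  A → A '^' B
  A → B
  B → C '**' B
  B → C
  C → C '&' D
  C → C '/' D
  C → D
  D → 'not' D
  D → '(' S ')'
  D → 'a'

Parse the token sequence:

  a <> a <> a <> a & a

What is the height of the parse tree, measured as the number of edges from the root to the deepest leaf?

8

[S [S [S [S [A [B [C [D a]]]]] <> [A [B [C [D a]]]]] <> [A [B [C [D a]]]]] <> [A [B [C [C [D a]] & [D a]]]]]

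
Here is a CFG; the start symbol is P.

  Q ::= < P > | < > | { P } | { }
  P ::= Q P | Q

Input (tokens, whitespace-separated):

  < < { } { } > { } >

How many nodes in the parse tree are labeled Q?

5

[P [Q < [P [Q < [P [Q { }] [P [Q { }]]] >] [P [Q { }]]] >]]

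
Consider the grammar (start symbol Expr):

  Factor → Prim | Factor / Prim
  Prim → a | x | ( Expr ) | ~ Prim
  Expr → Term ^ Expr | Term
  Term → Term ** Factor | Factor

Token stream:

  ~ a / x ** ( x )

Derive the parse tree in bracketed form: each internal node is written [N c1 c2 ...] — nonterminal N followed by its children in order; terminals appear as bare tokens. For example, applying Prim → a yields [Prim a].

Expr
Term
Term ** Factor
Factor ** Factor
Factor / Prim ** Factor
Prim / Prim ** Factor
~ Prim / Prim ** Factor
~ a / Prim ** Factor
~ a / x ** Factor
~ a / x ** Prim
~ a / x ** ( Expr )
~ a / x ** ( Term )
~ a / x ** ( Factor )
~ a / x ** ( Prim )
~ a / x ** ( x )

[Expr [Term [Term [Factor [Factor [Prim ~ [Prim a]]] / [Prim x]]] ** [Factor [Prim ( [Expr [Term [Factor [Prim x]]]] )]]]]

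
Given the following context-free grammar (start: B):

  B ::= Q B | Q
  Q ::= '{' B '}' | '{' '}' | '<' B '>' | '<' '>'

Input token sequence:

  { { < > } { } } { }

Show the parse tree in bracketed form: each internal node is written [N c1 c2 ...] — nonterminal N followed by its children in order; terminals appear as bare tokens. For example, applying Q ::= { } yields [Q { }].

[B [Q { [B [Q { [B [Q < >]] }] [B [Q { }]]] }] [B [Q { }]]]

B
Q B
{ B } B
{ Q B } B
{ { B } B } B
{ { Q } B } B
{ { < > } B } B
{ { < > } Q } B
{ { < > } { } } B
{ { < > } { } } Q
{ { < > } { } } { }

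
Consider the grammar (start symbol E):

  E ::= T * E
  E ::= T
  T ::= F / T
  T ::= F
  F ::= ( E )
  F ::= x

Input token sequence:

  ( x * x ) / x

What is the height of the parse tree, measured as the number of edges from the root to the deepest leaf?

7

[E [T [F ( [E [T [F x]] * [E [T [F x]]]] )] / [T [F x]]]]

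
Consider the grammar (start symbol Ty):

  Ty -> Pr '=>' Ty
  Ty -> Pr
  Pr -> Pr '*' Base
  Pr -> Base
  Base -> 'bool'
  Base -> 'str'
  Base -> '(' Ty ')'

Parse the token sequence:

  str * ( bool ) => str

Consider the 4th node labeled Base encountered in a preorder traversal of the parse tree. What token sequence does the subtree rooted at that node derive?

str

[Ty [Pr [Pr [Base str]] * [Base ( [Ty [Pr [Base bool]]] )]] => [Ty [Pr [Base str]]]]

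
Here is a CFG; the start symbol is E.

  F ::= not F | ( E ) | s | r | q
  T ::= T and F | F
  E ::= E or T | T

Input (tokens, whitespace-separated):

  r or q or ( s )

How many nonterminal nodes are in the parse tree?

[E [E [E [T [F r]]] or [T [F q]]] or [T [F ( [E [T [F s]]] )]]]

12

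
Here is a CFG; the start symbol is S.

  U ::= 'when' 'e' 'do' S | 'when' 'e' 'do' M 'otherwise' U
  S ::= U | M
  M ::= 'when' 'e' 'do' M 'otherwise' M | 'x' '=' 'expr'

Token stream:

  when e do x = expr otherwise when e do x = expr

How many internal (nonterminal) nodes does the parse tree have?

[S [U when e do [M x = expr] otherwise [U when e do [S [M x = expr]]]]]

6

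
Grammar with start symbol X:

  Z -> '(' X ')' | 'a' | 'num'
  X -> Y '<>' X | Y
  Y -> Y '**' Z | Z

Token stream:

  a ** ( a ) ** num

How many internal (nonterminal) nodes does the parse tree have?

[X [Y [Y [Y [Z a]] ** [Z ( [X [Y [Z a]]] )]] ** [Z num]]]

10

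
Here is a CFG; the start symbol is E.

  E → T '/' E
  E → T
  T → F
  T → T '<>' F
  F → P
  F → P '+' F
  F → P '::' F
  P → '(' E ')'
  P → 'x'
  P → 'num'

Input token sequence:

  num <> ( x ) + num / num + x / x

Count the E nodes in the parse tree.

4

[E [T [T [F [P num]]] <> [F [P ( [E [T [F [P x]]]] )] + [F [P num]]]] / [E [T [F [P num] + [F [P x]]]] / [E [T [F [P x]]]]]]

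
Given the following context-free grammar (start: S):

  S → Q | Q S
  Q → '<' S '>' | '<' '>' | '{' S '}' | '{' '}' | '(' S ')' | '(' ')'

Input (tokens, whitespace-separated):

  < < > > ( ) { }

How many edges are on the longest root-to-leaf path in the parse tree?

4

[S [Q < [S [Q < >]] >] [S [Q ( )] [S [Q { }]]]]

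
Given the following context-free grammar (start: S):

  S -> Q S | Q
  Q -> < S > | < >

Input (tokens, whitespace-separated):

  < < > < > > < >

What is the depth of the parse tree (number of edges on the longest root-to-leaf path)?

5

[S [Q < [S [Q < >] [S [Q < >]]] >] [S [Q < >]]]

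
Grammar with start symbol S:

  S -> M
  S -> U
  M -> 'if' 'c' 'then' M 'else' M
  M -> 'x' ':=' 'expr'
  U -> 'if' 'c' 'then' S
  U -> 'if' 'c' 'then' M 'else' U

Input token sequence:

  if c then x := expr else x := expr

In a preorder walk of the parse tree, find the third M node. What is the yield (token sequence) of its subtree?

[S [M if c then [M x := expr] else [M x := expr]]]

x := expr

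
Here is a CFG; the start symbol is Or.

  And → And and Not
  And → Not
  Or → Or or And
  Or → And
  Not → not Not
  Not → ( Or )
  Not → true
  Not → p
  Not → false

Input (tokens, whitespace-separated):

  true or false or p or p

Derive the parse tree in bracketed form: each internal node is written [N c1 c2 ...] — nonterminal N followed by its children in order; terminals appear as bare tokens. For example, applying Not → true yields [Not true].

[Or [Or [Or [Or [And [Not true]]] or [And [Not false]]] or [And [Not p]]] or [And [Not p]]]

Or
Or or And
Or or And or And
Or or And or And or And
And or And or And or And
Not or And or And or And
true or And or And or And
true or Not or And or And
true or false or And or And
true or false or Not or And
true or false or p or And
true or false or p or Not
true or false or p or p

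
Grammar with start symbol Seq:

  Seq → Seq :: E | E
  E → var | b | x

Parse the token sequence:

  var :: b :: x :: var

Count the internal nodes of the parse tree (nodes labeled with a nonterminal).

8

[Seq [Seq [Seq [Seq [E var]] :: [E b]] :: [E x]] :: [E var]]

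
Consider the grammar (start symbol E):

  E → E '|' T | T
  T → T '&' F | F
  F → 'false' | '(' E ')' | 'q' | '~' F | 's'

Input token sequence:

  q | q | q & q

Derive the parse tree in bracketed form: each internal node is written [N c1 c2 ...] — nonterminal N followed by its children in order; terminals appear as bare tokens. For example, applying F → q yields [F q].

E
E | T
E | T | T
T | T | T
F | T | T
q | T | T
q | F | T
q | q | T
q | q | T & F
q | q | F & F
q | q | q & F
q | q | q & q

[E [E [E [T [F q]]] | [T [F q]]] | [T [T [F q]] & [F q]]]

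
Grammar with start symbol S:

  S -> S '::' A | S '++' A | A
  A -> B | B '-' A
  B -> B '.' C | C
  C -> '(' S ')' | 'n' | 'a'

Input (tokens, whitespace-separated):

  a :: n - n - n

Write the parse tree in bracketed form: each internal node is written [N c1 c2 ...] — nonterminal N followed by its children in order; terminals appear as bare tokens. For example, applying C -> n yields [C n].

[S [S [A [B [C a]]]] :: [A [B [C n]] - [A [B [C n]] - [A [B [C n]]]]]]

S
S :: A
A :: A
B :: A
C :: A
a :: A
a :: B - A
a :: C - A
a :: n - A
a :: n - B - A
a :: n - C - A
a :: n - n - A
a :: n - n - B
a :: n - n - C
a :: n - n - n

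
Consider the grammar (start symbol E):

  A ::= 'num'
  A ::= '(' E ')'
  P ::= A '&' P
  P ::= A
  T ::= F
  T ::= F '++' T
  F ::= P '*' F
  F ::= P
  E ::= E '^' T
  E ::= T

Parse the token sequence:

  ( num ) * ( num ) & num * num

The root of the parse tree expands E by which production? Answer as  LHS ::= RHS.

E ::= T

[E [T [F [P [A ( [E [T [F [P [A num]]]]] )]] * [F [P [A ( [E [T [F [P [A num]]]]] )] & [P [A num]]] * [F [P [A num]]]]]]]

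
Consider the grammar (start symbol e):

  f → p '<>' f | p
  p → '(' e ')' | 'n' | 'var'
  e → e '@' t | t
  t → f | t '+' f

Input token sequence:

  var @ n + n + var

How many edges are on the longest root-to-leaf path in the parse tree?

6

[e [e [t [f [p var]]]] @ [t [t [t [f [p n]]] + [f [p n]]] + [f [p var]]]]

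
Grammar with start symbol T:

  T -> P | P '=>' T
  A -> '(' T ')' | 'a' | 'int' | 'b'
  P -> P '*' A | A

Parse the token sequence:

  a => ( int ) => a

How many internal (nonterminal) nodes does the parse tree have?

12

[T [P [A a]] => [T [P [A ( [T [P [A int]]] )]] => [T [P [A a]]]]]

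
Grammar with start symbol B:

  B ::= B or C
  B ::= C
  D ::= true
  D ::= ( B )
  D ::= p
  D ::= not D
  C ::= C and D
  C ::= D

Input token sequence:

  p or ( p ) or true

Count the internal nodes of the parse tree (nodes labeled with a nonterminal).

12

[B [B [B [C [D p]]] or [C [D ( [B [C [D p]]] )]]] or [C [D true]]]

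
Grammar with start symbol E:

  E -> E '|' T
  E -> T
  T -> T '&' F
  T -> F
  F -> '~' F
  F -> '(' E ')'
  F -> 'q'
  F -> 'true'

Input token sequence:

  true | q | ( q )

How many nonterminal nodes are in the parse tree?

[E [E [E [T [F true]]] | [T [F q]]] | [T [F ( [E [T [F q]]] )]]]

12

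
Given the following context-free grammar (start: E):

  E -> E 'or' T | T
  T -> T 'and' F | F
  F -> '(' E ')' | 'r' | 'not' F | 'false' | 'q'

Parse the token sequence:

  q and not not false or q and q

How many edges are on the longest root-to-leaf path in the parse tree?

[E [E [T [T [F q]] and [F not [F not [F false]]]]] or [T [T [F q]] and [F q]]]

6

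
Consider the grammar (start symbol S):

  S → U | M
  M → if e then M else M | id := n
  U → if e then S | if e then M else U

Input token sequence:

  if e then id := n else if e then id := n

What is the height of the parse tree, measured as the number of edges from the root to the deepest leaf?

[S [U if e then [M id := n] else [U if e then [S [M id := n]]]]]

5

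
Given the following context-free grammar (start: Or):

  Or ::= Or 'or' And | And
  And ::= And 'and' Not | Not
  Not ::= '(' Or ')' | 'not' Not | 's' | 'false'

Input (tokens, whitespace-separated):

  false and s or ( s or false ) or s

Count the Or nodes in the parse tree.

5

[Or [Or [Or [And [And [Not false]] and [Not s]]] or [And [Not ( [Or [Or [And [Not s]]] or [And [Not false]]] )]]] or [And [Not s]]]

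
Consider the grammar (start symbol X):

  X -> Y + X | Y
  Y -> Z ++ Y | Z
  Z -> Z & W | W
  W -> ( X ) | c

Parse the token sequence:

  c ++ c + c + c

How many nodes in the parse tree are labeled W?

4

[X [Y [Z [W c]] ++ [Y [Z [W c]]]] + [X [Y [Z [W c]]] + [X [Y [Z [W c]]]]]]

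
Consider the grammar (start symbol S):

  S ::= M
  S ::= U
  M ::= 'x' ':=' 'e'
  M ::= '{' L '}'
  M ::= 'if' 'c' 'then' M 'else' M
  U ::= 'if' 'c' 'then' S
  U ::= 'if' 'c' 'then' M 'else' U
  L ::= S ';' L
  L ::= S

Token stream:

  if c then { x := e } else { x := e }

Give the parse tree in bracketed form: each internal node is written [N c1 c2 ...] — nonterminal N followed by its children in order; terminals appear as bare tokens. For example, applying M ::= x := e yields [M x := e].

[S [M if c then [M { [L [S [M x := e]]] }] else [M { [L [S [M x := e]]] }]]]

S
M
if c then M else M
if c then { L } else M
if c then { S } else M
if c then { M } else M
if c then { x := e } else M
if c then { x := e } else { L }
if c then { x := e } else { S }
if c then { x := e } else { M }
if c then { x := e } else { x := e }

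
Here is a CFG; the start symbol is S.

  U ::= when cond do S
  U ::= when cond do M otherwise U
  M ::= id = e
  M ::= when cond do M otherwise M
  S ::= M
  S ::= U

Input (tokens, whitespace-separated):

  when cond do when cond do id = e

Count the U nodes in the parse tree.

2

[S [U when cond do [S [U when cond do [S [M id = e]]]]]]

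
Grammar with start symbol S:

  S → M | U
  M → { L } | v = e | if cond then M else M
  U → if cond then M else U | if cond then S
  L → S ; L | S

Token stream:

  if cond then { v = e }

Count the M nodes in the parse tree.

2

[S [U if cond then [S [M { [L [S [M v = e]]] }]]]]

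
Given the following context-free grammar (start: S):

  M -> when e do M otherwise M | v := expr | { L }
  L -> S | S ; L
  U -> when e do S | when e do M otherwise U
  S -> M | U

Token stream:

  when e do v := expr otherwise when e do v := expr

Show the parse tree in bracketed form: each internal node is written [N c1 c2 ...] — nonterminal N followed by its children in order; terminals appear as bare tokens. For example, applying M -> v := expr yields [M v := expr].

[S [U when e do [M v := expr] otherwise [U when e do [S [M v := expr]]]]]

S
U
when e do M otherwise U
when e do v := expr otherwise U
when e do v := expr otherwise when e do S
when e do v := expr otherwise when e do M
when e do v := expr otherwise when e do v := expr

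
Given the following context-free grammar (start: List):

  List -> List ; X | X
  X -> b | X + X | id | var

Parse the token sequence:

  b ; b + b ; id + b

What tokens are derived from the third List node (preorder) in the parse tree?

b

[List [List [List [X b]] ; [X [X b] + [X b]]] ; [X [X id] + [X b]]]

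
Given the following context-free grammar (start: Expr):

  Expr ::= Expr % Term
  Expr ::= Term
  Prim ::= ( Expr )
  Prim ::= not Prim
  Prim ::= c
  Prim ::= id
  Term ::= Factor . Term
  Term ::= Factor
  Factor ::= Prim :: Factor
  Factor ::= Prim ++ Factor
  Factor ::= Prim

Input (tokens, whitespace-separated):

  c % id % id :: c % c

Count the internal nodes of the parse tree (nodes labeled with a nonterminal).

[Expr [Expr [Expr [Expr [Term [Factor [Prim c]]]] % [Term [Factor [Prim id]]]] % [Term [Factor [Prim id] :: [Factor [Prim c]]]]] % [Term [Factor [Prim c]]]]

18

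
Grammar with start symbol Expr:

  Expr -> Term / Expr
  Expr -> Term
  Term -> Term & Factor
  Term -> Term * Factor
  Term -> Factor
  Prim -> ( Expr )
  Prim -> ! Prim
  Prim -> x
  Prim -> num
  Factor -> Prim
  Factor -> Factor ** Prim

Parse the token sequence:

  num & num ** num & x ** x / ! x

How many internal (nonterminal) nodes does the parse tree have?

19

[Expr [Term [Term [Term [Factor [Prim num]]] & [Factor [Factor [Prim num]] ** [Prim num]]] & [Factor [Factor [Prim x]] ** [Prim x]]] / [Expr [Term [Factor [Prim ! [Prim x]]]]]]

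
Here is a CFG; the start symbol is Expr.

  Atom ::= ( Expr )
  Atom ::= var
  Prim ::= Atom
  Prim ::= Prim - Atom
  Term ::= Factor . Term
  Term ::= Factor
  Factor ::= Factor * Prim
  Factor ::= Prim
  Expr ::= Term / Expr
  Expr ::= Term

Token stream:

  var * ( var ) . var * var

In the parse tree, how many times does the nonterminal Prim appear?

[Expr [Term [Factor [Factor [Prim [Atom var]]] * [Prim [Atom ( [Expr [Term [Factor [Prim [Atom var]]]]] )]]] . [Term [Factor [Factor [Prim [Atom var]]] * [Prim [Atom var]]]]]]

5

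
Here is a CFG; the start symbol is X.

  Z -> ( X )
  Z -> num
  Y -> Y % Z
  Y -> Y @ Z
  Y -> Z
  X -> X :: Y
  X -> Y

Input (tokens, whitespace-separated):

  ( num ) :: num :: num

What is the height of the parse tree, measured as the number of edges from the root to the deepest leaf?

8

[X [X [X [Y [Z ( [X [Y [Z num]]] )]]] :: [Y [Z num]]] :: [Y [Z num]]]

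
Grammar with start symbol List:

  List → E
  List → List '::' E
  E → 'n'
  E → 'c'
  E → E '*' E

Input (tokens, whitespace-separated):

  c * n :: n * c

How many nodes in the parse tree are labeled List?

2

[List [List [E [E c] * [E n]]] :: [E [E n] * [E c]]]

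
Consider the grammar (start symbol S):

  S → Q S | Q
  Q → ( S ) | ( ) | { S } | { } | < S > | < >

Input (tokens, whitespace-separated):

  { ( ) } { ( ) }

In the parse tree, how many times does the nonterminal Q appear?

4

[S [Q { [S [Q ( )]] }] [S [Q { [S [Q ( )]] }]]]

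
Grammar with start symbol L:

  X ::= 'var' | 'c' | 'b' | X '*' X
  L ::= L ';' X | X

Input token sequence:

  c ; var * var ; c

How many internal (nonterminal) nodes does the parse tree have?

8

[L [L [L [X c]] ; [X [X var] * [X var]]] ; [X c]]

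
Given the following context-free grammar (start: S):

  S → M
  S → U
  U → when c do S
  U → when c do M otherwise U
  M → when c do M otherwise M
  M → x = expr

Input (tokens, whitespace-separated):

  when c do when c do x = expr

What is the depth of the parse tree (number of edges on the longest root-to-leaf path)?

6

[S [U when c do [S [U when c do [S [M x = expr]]]]]]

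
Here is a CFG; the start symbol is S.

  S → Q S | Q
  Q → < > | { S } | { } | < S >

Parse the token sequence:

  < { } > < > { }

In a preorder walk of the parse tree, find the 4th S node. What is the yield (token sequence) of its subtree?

[S [Q < [S [Q { }]] >] [S [Q < >] [S [Q { }]]]]

{ }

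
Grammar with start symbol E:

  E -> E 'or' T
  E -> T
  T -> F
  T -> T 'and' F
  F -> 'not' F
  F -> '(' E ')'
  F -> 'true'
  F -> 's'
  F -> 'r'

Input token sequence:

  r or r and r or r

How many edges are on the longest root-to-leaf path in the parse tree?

5

[E [E [E [T [F r]]] or [T [T [F r]] and [F r]]] or [T [F r]]]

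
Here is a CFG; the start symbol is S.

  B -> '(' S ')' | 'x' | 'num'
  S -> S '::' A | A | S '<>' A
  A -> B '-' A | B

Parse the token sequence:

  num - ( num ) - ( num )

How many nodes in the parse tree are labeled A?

5

[S [A [B num] - [A [B ( [S [A [B num]]] )] - [A [B ( [S [A [B num]]] )]]]]]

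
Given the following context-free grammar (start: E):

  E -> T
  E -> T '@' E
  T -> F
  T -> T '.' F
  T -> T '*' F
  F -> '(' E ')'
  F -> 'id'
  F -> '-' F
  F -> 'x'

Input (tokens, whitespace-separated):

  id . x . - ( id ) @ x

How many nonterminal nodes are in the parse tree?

14

[E [T [T [T [F id]] . [F x]] . [F - [F ( [E [T [F id]]] )]]] @ [E [T [F x]]]]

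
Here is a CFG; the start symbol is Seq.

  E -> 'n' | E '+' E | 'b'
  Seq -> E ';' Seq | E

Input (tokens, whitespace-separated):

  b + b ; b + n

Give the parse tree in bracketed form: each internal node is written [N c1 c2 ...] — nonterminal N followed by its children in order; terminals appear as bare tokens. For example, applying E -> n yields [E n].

Seq
E ; Seq
E + E ; Seq
b + E ; Seq
b + b ; Seq
b + b ; E
b + b ; E + E
b + b ; b + E
b + b ; b + n

[Seq [E [E b] + [E b]] ; [Seq [E [E b] + [E n]]]]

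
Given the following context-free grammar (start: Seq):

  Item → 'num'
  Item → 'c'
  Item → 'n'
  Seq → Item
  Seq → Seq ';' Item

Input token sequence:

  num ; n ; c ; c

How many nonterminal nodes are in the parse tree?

8

[Seq [Seq [Seq [Seq [Item num]] ; [Item n]] ; [Item c]] ; [Item c]]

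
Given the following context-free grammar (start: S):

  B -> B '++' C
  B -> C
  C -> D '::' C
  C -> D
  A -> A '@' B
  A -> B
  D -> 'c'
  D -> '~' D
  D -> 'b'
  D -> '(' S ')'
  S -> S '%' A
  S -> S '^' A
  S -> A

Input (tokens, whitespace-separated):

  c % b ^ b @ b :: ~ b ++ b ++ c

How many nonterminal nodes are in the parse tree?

[S [S [S [A [B [C [D c]]]]] % [A [B [C [D b]]]]] ^ [A [A [B [C [D b]]]] @ [B [B [B [C [D b] :: [C [D ~ [D b]]]]] ++ [C [D b]]] ++ [C [D c]]]]]

28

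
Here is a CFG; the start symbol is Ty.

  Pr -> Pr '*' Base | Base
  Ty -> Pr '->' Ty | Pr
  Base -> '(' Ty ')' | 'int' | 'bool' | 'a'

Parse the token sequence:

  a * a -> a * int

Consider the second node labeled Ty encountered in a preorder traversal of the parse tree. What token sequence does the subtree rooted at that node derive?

[Ty [Pr [Pr [Base a]] * [Base a]] -> [Ty [Pr [Pr [Base a]] * [Base int]]]]

a * int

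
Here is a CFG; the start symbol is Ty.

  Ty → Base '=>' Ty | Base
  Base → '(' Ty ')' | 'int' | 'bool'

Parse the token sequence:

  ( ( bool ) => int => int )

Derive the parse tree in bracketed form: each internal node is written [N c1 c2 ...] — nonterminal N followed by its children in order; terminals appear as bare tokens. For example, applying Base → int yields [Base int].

Ty
Base
( Ty )
( Base => Ty )
( ( Ty ) => Ty )
( ( Base ) => Ty )
( ( bool ) => Ty )
( ( bool ) => Base => Ty )
( ( bool ) => int => Ty )
( ( bool ) => int => Base )
( ( bool ) => int => int )

[Ty [Base ( [Ty [Base ( [Ty [Base bool]] )] => [Ty [Base int] => [Ty [Base int]]]] )]]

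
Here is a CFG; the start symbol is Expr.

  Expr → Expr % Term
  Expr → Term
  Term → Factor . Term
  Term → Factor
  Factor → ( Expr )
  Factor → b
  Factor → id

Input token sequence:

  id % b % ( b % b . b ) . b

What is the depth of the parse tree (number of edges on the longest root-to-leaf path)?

7

[Expr [Expr [Expr [Term [Factor id]]] % [Term [Factor b]]] % [Term [Factor ( [Expr [Expr [Term [Factor b]]] % [Term [Factor b] . [Term [Factor b]]]] )] . [Term [Factor b]]]]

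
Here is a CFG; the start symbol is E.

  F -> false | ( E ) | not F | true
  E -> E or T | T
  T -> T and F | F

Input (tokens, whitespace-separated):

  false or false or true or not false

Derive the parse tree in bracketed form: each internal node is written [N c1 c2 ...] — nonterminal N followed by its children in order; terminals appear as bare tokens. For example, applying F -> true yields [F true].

E
E or T
E or T or T
E or T or T or T
T or T or T or T
F or T or T or T
false or T or T or T
false or F or T or T
false or false or T or T
false or false or F or T
false or false or true or T
false or false or true or F
false or false or true or not F
false or false or true or not false

[E [E [E [E [T [F false]]] or [T [F false]]] or [T [F true]]] or [T [F not [F false]]]]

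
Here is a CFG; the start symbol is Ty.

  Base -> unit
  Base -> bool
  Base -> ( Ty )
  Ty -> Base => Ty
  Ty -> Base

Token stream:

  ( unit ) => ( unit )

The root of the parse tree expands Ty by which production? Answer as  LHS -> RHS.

[Ty [Base ( [Ty [Base unit]] )] => [Ty [Base ( [Ty [Base unit]] )]]]

Ty -> Base => Ty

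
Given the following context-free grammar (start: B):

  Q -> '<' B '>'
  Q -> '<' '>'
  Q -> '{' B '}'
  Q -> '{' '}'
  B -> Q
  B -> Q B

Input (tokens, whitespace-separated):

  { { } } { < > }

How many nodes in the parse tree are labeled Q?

4

[B [Q { [B [Q { }]] }] [B [Q { [B [Q < >]] }]]]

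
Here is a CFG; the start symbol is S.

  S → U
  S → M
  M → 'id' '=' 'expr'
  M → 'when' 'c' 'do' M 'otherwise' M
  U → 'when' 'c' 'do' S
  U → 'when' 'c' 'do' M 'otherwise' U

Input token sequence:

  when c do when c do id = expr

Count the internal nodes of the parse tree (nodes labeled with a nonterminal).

6

[S [U when c do [S [U when c do [S [M id = expr]]]]]]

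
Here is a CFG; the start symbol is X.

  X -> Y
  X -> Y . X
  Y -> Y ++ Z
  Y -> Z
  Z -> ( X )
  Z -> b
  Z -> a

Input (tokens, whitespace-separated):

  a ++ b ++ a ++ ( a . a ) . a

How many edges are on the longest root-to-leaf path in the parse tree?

7

[X [Y [Y [Y [Y [Z a]] ++ [Z b]] ++ [Z a]] ++ [Z ( [X [Y [Z a]] . [X [Y [Z a]]]] )]] . [X [Y [Z a]]]]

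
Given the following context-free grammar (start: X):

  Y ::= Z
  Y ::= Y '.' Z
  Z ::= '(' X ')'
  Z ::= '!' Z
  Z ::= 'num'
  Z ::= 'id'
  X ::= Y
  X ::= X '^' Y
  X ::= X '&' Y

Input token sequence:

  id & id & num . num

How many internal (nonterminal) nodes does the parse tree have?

[X [X [X [Y [Z id]]] & [Y [Z id]]] & [Y [Y [Z num]] . [Z num]]]

11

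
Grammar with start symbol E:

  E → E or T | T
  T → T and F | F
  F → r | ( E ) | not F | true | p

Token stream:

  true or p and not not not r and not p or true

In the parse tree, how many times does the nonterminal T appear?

5

[E [E [E [T [F true]]] or [T [T [T [F p]] and [F not [F not [F not [F r]]]]] and [F not [F p]]]] or [T [F true]]]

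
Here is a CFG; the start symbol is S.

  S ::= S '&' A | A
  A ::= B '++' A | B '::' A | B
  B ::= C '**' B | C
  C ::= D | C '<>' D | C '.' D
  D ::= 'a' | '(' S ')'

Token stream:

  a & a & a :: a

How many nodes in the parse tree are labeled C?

4

[S [S [S [A [B [C [D a]]]]] & [A [B [C [D a]]]]] & [A [B [C [D a]]] :: [A [B [C [D a]]]]]]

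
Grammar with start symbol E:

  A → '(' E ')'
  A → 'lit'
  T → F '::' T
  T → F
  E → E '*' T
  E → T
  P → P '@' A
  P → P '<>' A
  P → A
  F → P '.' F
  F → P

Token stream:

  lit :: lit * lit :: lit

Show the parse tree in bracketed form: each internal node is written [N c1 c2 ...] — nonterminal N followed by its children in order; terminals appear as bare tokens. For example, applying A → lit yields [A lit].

E
E * T
T * T
F :: T * T
P :: T * T
A :: T * T
lit :: T * T
lit :: F * T
lit :: P * T
lit :: A * T
lit :: lit * T
lit :: lit * F :: T
lit :: lit * P :: T
lit :: lit * A :: T
lit :: lit * lit :: T
lit :: lit * lit :: F
lit :: lit * lit :: P
lit :: lit * lit :: A
lit :: lit * lit :: lit

[E [E [T [F [P [A lit]]] :: [T [F [P [A lit]]]]]] * [T [F [P [A lit]]] :: [T [F [P [A lit]]]]]]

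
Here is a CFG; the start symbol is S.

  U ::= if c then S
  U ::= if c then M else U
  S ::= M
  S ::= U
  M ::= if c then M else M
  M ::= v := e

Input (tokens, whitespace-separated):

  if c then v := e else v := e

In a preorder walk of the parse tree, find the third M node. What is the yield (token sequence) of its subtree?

[S [M if c then [M v := e] else [M v := e]]]

v := e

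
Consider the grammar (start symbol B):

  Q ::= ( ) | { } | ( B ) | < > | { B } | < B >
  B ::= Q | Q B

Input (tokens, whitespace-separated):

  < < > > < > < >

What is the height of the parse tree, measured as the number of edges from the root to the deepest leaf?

[B [Q < [B [Q < >]] >] [B [Q < >] [B [Q < >]]]]

4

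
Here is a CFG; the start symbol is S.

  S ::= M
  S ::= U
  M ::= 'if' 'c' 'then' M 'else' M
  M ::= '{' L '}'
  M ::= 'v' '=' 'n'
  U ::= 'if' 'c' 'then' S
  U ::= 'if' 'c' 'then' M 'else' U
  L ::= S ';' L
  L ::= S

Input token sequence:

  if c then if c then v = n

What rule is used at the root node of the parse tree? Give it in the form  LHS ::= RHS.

S ::= U

[S [U if c then [S [U if c then [S [M v = n]]]]]]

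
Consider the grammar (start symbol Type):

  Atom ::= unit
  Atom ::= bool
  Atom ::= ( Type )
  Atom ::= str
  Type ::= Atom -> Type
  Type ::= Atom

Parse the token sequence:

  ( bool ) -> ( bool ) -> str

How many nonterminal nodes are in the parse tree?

[Type [Atom ( [Type [Atom bool]] )] -> [Type [Atom ( [Type [Atom bool]] )] -> [Type [Atom str]]]]

10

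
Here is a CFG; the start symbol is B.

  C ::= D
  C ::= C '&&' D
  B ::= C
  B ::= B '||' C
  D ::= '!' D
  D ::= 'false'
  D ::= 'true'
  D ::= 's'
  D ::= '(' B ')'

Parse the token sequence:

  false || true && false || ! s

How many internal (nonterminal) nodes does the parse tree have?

12

[B [B [B [C [D false]]] || [C [C [D true]] && [D false]]] || [C [D ! [D s]]]]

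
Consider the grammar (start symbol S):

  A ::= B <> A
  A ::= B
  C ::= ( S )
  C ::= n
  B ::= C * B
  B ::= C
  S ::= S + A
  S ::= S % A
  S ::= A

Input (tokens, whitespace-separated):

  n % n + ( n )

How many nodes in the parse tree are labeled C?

4

[S [S [S [A [B [C n]]]] % [A [B [C n]]]] + [A [B [C ( [S [A [B [C n]]]] )]]]]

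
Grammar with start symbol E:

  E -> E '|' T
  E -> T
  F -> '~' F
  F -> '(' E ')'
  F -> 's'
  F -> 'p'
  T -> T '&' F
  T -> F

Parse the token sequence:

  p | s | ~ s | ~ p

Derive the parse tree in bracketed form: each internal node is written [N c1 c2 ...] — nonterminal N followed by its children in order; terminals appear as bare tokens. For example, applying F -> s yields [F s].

[E [E [E [E [T [F p]]] | [T [F s]]] | [T [F ~ [F s]]]] | [T [F ~ [F p]]]]

E
E | T
E | T | T
E | T | T | T
T | T | T | T
F | T | T | T
p | T | T | T
p | F | T | T
p | s | T | T
p | s | F | T
p | s | ~ F | T
p | s | ~ s | T
p | s | ~ s | F
p | s | ~ s | ~ F
p | s | ~ s | ~ p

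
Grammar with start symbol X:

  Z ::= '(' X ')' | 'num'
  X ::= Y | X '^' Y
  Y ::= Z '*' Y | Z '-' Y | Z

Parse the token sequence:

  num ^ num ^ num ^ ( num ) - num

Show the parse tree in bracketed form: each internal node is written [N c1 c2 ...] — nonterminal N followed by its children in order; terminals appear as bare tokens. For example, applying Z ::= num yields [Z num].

[X [X [X [X [Y [Z num]]] ^ [Y [Z num]]] ^ [Y [Z num]]] ^ [Y [Z ( [X [Y [Z num]]] )] - [Y [Z num]]]]

X
X ^ Y
X ^ Y ^ Y
X ^ Y ^ Y ^ Y
Y ^ Y ^ Y ^ Y
Z ^ Y ^ Y ^ Y
num ^ Y ^ Y ^ Y
num ^ Z ^ Y ^ Y
num ^ num ^ Y ^ Y
num ^ num ^ Z ^ Y
num ^ num ^ num ^ Y
num ^ num ^ num ^ Z - Y
num ^ num ^ num ^ ( X ) - Y
num ^ num ^ num ^ ( Y ) - Y
num ^ num ^ num ^ ( Z ) - Y
num ^ num ^ num ^ ( num ) - Y
num ^ num ^ num ^ ( num ) - Z
num ^ num ^ num ^ ( num ) - num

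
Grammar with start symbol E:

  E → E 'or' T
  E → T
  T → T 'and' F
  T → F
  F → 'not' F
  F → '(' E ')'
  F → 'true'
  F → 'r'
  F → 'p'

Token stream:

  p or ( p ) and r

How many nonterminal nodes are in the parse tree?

[E [E [T [F p]]] or [T [T [F ( [E [T [F p]]] )]] and [F r]]]

11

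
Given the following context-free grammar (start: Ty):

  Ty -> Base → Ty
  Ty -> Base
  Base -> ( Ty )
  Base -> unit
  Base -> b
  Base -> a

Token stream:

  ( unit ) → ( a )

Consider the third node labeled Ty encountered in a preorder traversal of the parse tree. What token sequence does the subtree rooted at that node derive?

( a )

[Ty [Base ( [Ty [Base unit]] )] → [Ty [Base ( [Ty [Base a]] )]]]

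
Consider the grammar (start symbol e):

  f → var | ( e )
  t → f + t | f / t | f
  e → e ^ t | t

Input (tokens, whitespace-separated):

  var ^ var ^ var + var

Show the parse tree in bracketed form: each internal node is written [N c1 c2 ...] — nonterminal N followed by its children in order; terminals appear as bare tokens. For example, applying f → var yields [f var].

[e [e [e [t [f var]]] ^ [t [f var]]] ^ [t [f var] + [t [f var]]]]

e
e ^ t
e ^ t ^ t
t ^ t ^ t
f ^ t ^ t
var ^ t ^ t
var ^ f ^ t
var ^ var ^ t
var ^ var ^ f + t
var ^ var ^ var + t
var ^ var ^ var + f
var ^ var ^ var + var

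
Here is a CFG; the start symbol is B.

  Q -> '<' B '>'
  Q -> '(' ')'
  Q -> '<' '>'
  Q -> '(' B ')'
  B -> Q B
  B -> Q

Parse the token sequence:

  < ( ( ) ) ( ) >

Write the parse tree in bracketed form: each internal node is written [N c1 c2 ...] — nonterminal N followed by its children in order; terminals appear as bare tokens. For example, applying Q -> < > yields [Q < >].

B
Q
< B >
< Q B >
< ( B ) B >
< ( Q ) B >
< ( ( ) ) B >
< ( ( ) ) Q >
< ( ( ) ) ( ) >

[B [Q < [B [Q ( [B [Q ( )]] )] [B [Q ( )]]] >]]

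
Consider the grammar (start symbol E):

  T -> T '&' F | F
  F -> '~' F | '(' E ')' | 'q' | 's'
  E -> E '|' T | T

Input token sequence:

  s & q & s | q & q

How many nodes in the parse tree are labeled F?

[E [E [T [T [T [F s]] & [F q]] & [F s]]] | [T [T [F q]] & [F q]]]

5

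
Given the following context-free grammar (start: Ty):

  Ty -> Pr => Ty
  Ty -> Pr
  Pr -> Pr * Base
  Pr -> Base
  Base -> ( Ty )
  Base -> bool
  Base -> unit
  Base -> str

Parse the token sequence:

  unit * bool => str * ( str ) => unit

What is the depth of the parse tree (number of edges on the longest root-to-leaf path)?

7

[Ty [Pr [Pr [Base unit]] * [Base bool]] => [Ty [Pr [Pr [Base str]] * [Base ( [Ty [Pr [Base str]]] )]] => [Ty [Pr [Base unit]]]]]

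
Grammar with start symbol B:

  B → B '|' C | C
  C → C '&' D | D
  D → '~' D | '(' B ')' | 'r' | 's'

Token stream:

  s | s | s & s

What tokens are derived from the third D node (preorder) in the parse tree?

[B [B [B [C [D s]]] | [C [D s]]] | [C [C [D s]] & [D s]]]

s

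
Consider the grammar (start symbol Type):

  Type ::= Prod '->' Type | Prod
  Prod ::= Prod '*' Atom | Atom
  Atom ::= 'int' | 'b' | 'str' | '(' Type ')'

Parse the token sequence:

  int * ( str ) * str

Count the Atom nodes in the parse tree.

[Type [Prod [Prod [Prod [Atom int]] * [Atom ( [Type [Prod [Atom str]]] )]] * [Atom str]]]

4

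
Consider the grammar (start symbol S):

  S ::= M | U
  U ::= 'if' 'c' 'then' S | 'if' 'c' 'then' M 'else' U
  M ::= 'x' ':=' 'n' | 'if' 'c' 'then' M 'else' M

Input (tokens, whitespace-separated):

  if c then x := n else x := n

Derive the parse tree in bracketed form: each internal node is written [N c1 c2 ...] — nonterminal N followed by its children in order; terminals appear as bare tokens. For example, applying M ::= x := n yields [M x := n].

[S [M if c then [M x := n] else [M x := n]]]

S
M
if c then M else M
if c then x := n else M
if c then x := n else x := n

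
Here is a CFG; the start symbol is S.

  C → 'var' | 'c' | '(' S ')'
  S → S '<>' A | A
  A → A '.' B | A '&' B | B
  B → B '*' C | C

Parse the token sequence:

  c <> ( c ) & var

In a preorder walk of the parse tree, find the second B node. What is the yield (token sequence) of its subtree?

[S [S [A [B [C c]]]] <> [A [A [B [C ( [S [A [B [C c]]]] )]]] & [B [C var]]]]

( c )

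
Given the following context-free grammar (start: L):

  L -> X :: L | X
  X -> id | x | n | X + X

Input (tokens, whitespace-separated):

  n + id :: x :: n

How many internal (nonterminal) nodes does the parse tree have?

[L [X [X n] + [X id]] :: [L [X x] :: [L [X n]]]]

8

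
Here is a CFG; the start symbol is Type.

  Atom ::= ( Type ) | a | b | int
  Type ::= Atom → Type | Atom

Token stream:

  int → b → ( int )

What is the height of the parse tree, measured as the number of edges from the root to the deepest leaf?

6

[Type [Atom int] → [Type [Atom b] → [Type [Atom ( [Type [Atom int]] )]]]]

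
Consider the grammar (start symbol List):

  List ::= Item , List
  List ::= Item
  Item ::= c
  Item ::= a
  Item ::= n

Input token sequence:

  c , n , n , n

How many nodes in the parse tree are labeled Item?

[List [Item c] , [List [Item n] , [List [Item n] , [List [Item n]]]]]

4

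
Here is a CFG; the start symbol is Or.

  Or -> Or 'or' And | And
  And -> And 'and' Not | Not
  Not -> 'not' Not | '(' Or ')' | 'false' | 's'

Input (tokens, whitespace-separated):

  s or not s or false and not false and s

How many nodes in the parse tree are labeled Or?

3

[Or [Or [Or [And [Not s]]] or [And [Not not [Not s]]]] or [And [And [And [Not false]] and [Not not [Not false]]] and [Not s]]]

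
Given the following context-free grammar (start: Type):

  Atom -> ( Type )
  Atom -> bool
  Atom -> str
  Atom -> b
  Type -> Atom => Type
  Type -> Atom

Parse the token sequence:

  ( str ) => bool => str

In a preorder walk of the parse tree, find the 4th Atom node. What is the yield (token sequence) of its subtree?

str

[Type [Atom ( [Type [Atom str]] )] => [Type [Atom bool] => [Type [Atom str]]]]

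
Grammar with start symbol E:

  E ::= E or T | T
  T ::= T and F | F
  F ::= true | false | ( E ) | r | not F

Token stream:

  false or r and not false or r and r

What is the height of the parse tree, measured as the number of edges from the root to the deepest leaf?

[E [E [E [T [F false]]] or [T [T [F r]] and [F not [F false]]]] or [T [T [F r]] and [F r]]]

5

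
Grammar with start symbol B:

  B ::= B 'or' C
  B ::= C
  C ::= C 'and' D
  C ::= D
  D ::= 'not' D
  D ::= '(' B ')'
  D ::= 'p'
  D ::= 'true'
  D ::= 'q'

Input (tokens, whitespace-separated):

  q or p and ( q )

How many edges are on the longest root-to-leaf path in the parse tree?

6

[B [B [C [D q]]] or [C [C [D p]] and [D ( [B [C [D q]]] )]]]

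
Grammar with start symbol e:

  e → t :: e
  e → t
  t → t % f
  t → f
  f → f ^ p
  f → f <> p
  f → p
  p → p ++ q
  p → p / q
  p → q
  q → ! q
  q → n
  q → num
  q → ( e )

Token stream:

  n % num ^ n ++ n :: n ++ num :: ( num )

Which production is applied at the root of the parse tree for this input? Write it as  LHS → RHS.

[e [t [t [f [p [q n]]]] % [f [f [p [q num]]] ^ [p [p [q n]] ++ [q n]]]] :: [e [t [f [p [p [q n]] ++ [q num]]]] :: [e [t [f [p [q ( [e [t [f [p [q num]]]]] )]]]]]]]

e → t :: e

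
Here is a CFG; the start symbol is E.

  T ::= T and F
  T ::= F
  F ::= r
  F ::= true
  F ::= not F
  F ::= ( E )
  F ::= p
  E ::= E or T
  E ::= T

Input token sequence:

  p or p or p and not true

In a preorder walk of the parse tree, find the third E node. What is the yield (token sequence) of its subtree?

p

[E [E [E [T [F p]]] or [T [F p]]] or [T [T [F p]] and [F not [F true]]]]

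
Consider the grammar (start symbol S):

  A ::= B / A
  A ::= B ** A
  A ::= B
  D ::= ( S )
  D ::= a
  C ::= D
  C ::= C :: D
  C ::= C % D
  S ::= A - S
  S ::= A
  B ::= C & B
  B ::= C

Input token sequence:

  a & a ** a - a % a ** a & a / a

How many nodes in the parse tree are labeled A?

5

[S [A [B [C [D a]] & [B [C [D a]]]] ** [A [B [C [D a]]]]] - [S [A [B [C [C [D a]] % [D a]]] ** [A [B [C [D a]] & [B [C [D a]]]] / [A [B [C [D a]]]]]]]]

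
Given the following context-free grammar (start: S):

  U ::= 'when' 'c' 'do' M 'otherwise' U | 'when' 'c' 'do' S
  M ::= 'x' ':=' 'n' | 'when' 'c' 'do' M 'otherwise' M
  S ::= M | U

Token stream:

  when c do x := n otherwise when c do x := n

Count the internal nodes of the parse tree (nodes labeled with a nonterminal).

[S [U when c do [M x := n] otherwise [U when c do [S [M x := n]]]]]

6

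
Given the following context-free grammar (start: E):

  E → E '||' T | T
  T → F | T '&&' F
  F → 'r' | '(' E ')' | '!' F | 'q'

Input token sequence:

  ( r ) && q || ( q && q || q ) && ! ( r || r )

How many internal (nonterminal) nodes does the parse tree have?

[E [E [T [T [F ( [E [T [F r]]] )]] && [F q]]] || [T [T [F ( [E [E [T [T [F q]] && [F q]]] || [T [F q]]] )]] && [F ! [F ( [E [E [T [F r]]] || [T [F r]]] )]]]]

28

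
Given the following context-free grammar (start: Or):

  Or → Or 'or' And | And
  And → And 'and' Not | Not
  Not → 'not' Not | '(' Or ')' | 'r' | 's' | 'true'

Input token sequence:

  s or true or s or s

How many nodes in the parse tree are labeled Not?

[Or [Or [Or [Or [And [Not s]]] or [And [Not true]]] or [And [Not s]]] or [And [Not s]]]

4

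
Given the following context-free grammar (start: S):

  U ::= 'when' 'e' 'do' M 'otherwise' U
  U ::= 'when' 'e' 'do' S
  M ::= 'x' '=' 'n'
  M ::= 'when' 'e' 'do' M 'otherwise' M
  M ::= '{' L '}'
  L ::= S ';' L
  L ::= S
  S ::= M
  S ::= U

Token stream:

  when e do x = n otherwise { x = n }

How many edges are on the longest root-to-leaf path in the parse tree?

6

[S [M when e do [M x = n] otherwise [M { [L [S [M x = n]]] }]]]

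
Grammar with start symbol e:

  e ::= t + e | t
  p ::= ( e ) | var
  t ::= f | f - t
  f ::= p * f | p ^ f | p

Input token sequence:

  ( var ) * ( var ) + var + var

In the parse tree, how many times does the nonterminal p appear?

6

[e [t [f [p ( [e [t [f [p var]]]] )] * [f [p ( [e [t [f [p var]]]] )]]]] + [e [t [f [p var]]] + [e [t [f [p var]]]]]]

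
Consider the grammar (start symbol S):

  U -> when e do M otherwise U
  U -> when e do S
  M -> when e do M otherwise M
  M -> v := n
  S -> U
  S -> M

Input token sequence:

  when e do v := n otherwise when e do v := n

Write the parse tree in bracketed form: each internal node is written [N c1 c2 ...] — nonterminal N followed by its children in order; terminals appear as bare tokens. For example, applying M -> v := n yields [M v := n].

[S [U when e do [M v := n] otherwise [U when e do [S [M v := n]]]]]

S
U
when e do M otherwise U
when e do v := n otherwise U
when e do v := n otherwise when e do S
when e do v := n otherwise when e do M
when e do v := n otherwise when e do v := n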